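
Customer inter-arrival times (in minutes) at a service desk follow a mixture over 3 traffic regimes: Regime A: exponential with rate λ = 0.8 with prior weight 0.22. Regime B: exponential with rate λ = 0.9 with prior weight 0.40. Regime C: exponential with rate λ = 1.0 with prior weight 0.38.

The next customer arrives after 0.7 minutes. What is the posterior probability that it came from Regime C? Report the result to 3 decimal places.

The responsibility of component k is w_k f_k(x) divided by Σ_j w_j f_j(x).
Evaluate each component's likelihood at the observed value:
  f_A = 0.456967
  f_B = 0.479333
  f_C = 0.496585
Unnormalised posteriors:
  w_A·f_A = 0.22 × 0.456967 = 0.100533
  w_B·f_B = 0.40 × 0.479333 = 0.191733
  w_C·f_C = 0.38 × 0.496585 = 0.188702
Normaliser: 0.100533 + 0.191733 + 0.188702 = 0.480968
Responsibility of Regime C: 0.188702 / 0.480968 ≈ 0.392

0.392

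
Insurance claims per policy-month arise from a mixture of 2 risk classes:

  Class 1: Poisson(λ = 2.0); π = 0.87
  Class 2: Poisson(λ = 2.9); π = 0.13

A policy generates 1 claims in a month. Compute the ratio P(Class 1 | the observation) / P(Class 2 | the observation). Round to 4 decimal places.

The posterior odds equal the prior odds times the likelihood ratio: (π_i/π_j)·(f_i(x)/f_j(x)).
Poisson probabilities:
  p_1 = e^(−2.0)·2.0^1/1! = 0.270671
  p_2 = e^(−2.9)·2.9^1/1! = 0.159567
0.235483 / 0.0207438 ≈ 11.3520

11.3520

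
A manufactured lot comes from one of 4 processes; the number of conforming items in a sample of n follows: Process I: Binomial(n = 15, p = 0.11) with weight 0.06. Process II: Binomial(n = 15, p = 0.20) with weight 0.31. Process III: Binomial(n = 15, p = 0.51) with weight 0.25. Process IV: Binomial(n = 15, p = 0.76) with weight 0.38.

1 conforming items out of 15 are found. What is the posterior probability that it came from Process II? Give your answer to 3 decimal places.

0.678

P(component k | x) = w_k·f_k(x) / marginal(x), where marginal(x) = Σ_j w_j·f_j(x).
Component likelihoods at x = 1 conforming items out of 15:
  p_I = 0.322808
  p_II = 0.131941
  p_III = 0.00035189
  p_IV = 2.39807e-08
Prior × likelihood for each component:
  w_I·p_I = 0.06 × 0.322808 = 0.0193685
  w_II·p_II = 0.31 × 0.131941 = 0.0409018
  w_III·p_III = 0.25 × 0.00035189 = 8.79724e-05
  w_IV·p_IV = 0.38 × 2.39807e-08 = 9.11267e-09
Normaliser: 0.0193685 + 0.0409018 + 8.79724e-05 + 9.11267e-09 = 0.0603583
P(Process II | x) ≈ 0.678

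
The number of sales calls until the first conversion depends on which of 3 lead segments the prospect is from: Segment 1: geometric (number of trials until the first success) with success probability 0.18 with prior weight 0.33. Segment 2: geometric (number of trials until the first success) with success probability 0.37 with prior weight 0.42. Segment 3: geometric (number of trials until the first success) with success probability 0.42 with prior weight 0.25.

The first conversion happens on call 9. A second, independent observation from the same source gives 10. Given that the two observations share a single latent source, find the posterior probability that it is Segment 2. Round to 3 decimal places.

The responsibility of component k is π_k f_k(x) divided by Σ_j π_j f_j(x).
Since both observations come from the same component, the likelihood for component k is f_k(x₁)·f_k(x₂).
  p_1 = [0.18·(1−0.18)^8 = 0.18·0.204414 = 0.0367945] × [0.0301715] = 0.00111015
  p_2 = [0.37·(1−0.37)^8 = 0.37·0.0248156 = 0.00918176] × [0.00578451] = 5.3112e-05
  p_3 = [0.42·(1−0.42)^8 = 0.42·0.0128063 = 0.00537865] × [0.00311962] = 1.67793e-05
Prior × likelihood for each component:
  π_1·p_1 = 0.33 × 0.00111015 = 0.000366349
  π_2·p_2 = 0.42 × 5.3112e-05 = 2.2307e-05
  π_3·p_3 = 0.25 × 1.67793e-05 = 4.19483e-06
Marginal: 0.000366349 + 2.2307e-05 + 4.19483e-06 = 0.00039285
P(Segment 2 | data) ≈ 0.057

0.057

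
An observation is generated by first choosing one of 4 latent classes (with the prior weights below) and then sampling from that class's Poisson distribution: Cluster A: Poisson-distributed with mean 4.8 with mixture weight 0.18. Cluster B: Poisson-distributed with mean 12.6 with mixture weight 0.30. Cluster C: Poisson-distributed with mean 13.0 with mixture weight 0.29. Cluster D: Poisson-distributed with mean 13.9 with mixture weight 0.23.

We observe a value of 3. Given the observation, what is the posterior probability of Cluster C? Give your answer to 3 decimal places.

0.009

Apply Bayes' rule: the posterior for each component is proportional to its prior times its likelihood at x.
Component likelihoods at x = 3:
  f_A = e^(−4.8)·4.8^3/3! = 0.151691
  f_B = e^(−12.6)·12.6^3/3! = 0.00112422
  f_C = e^(−13.0)·13.0^3/3! = 0.000827657
  f_D = e^(−13.9)·13.9^3/3! = 0.000411339
Weight by the priors:
  π_A·f_A = 0.18 × 0.151691 = 0.0273043
  π_B·f_B = 0.30 × 0.00112422 = 0.000337265
  π_C·f_C = 0.29 × 0.000827657 = 0.000240021
  π_D·f_D = 0.23 × 0.000411339 = 9.4608e-05
Sum: 0.0273043 + 0.000337265 + 0.000240021 + 9.4608e-05 = 0.0279762
P(Cluster C | data) ≈ 0.009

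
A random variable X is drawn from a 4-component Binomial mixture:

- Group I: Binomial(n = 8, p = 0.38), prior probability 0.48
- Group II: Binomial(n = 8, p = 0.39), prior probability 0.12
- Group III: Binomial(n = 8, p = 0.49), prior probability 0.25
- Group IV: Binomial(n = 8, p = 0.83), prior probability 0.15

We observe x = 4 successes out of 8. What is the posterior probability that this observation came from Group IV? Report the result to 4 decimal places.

0.0205

Apply Bayes' rule: the posterior for each component is proportional to its prior times its likelihood at x.
Evaluate each component's likelihood at the observed value:
  L_I = C(8,4)·0.38^4·0.62^4 = 70·0.0208514·0.147763 = 0.215675
  L_II = C(8,4)·0.39^4·0.61^4 = 70·0.0231344·0.138458 = 0.224221
  L_III = C(8,4)·0.49^4·0.51^4 = 70·0.057648·0.067652 = 0.273
  L_IV = C(8,4)·0.83^4·0.17^4 = 70·0.474583·0.00083521 = 0.0277464
Weight by the priors:
  P(Z=I)·L_I = 0.48 × 0.215675 = 0.103524
  P(Z=II)·L_II = 0.12 × 0.224221 = 0.0269065
  P(Z=III)·L_III = 0.25 × 0.273 = 0.0682501
  P(Z=IV)·L_IV = 0.15 × 0.0277464 = 0.00416195
Sum: 0.103524 + 0.0269065 + 0.0682501 + 0.00416195 = 0.202842
Responsibility of Group IV: 0.00416195 / 0.202842 ≈ 0.0205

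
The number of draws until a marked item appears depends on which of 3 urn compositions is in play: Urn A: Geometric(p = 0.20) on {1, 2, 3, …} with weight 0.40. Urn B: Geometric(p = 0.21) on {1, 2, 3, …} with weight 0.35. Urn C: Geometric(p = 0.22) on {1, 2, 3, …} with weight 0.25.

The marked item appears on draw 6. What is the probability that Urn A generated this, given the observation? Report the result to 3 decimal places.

Apply Bayes' rule: the posterior for each component is proportional to its prior times its likelihood at x.
Component likelihoods at x = 6:
  p_A = 0.20·(1−0.20)^5 = 0.20·0.32768 = 0.065536
  p_B = 0.21·(1−0.21)^5 = 0.21·0.307706 = 0.0646182
  p_C = 0.22·(1−0.22)^5 = 0.22·0.288717 = 0.0635178
Multiply by the mixture weights:
  P(Z=A)·p_A = 0.40 × 0.065536 = 0.0262144
  P(Z=B)·p_B = 0.35 × 0.0646182 = 0.0226164
  P(Z=C)·p_C = 0.25 × 0.0635178 = 0.0158795
Sum: 0.0262144 + 0.0226164 + 0.0158795 = 0.0647102
P(Urn A | 6) = 0.0262144 / 0.0647102 ≈ 0.405

0.405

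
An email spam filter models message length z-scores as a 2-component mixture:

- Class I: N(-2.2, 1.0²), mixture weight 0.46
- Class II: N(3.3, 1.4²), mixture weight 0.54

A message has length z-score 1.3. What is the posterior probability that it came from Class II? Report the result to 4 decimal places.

0.9928

By Bayes' theorem, P(k | x) = P(Z=k) f_k(x) / Σ_j P(Z=j) f_j(x).
Evaluate each component's likelihood at the observed value:
  f_I = (1/(1.0·√(2π)))·exp(−(1.3−-2.2)²/(2·1.0²)) = 0.398942·exp(-6.12500) = 0.000872683
  f_II = (1/(1.4·√(2π)))·exp(−(1.3−3.3)²/(2·1.4²)) = 0.284959·exp(-1.02041) = 0.102713
Weight by the priors:
  P(Z=I)·f_I = 0.46 × 0.000872683 = 0.000401434
  P(Z=II)·f_II = 0.54 × 0.102713 = 0.0554649
Denominator: 0.000401434 + 0.0554649 = 0.0558663
Responsibility of Class II: 0.0554649 / 0.0558663 ≈ 0.9928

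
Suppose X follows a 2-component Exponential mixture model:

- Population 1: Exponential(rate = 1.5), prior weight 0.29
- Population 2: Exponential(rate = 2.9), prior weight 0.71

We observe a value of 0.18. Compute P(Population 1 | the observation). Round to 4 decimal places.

0.2137

Posterior ∝ prior × likelihood, so P(k | x) ∝ w_k f_k(x); normalise over all components.
Evaluate each component's likelihood at the observed value:
  f_1 = 1.5·e^(−1.5·0.18) = 1.5·e^(−0.2700) = 1.14507
  f_2 = 2.9·e^(−2.9·0.18) = 2.9·e^(−0.5220) = 1.72066
Unnormalised posteriors:
  w_1·f_1 = 0.29 × 1.14507 = 0.33207
  w_2·f_2 = 0.71 × 1.72066 = 1.22167
Denominator: 0.33207 + 1.22167 = 1.55374
Responsibility of Population 1: 0.33207 / 1.55374 ≈ 0.2137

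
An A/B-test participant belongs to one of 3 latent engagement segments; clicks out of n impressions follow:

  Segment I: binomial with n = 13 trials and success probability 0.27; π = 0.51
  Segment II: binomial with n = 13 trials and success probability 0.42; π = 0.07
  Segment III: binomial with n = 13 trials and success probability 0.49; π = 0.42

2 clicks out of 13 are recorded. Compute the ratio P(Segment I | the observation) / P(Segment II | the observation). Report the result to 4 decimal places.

37.8046

Only the two components matter; the odds are (π_i f_i(x)) / (π_j f_j(x)).
Component likelihoods at x = 2 clicks out of 13:
  p_I = C(13,2)·0.27^2·0.73^11 = 78·0.0729·0.0313727 = 0.178391
  p_II = C(13,2)·0.42^2·0.58^11 = 78·0.1764·0.00249866 = 0.0343796
  p_III = C(13,2)·0.49^2·0.51^11 = 78·0.2401·0.000607116 = 0.01137
Posterior odds = (π_I·p_I) / (π_II·p_II) = (0.51·0.178391) / (0.07·0.0343796) = 0.0909795 / 0.00240657 ≈ 37.8046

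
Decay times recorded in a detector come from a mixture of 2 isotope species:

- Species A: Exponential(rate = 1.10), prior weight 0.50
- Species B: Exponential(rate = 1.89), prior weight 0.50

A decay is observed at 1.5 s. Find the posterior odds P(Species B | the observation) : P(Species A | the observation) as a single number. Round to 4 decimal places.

0.5253

Posterior odds = (π_i f_i(x)) / (π_j f_j(x)); the normalising sum cancels.
Evaluate each component's likelihood at the observed value:
  L_A = 0.211255
  L_B = 0.110978
Odds = (0.50/0.50) × (0.110978/0.211255) = 1 × 0.525328 ≈ 0.5253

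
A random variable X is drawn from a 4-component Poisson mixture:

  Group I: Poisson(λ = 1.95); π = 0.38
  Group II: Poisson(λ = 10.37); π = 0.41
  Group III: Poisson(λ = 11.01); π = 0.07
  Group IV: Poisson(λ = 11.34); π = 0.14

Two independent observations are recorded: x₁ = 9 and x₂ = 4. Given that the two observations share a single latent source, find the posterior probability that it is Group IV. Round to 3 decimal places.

0.124

Apply Bayes' rule: the posterior for each component is proportional to its prior times its likelihood at x.
Since both observations come from the same component, the likelihood for component k is f_k(x₁)·f_k(x₂).
  f_I = [0.000159836] × [0.0857142] = 1.37002e-05
  f_II = [0.119843] × [0.0151102] = 0.00181085
  f_III = [0.108328] × [0.0101241] = 0.00109672
  f_IV = [0.101591] × [0.00819109] = 0.00083214
Weight by the priors:
  P(Z=I)·f_I = 0.38 × 1.37002e-05 = 5.20608e-06
  P(Z=II)·f_II = 0.41 × 0.00181085 = 0.000742448
  P(Z=III)·f_III = 0.07 × 0.00109672 = 7.67705e-05
  P(Z=IV)·f_IV = 0.14 × 0.00083214 = 0.0001165
Sum: 5.20608e-06 + 0.000742448 + 7.67705e-05 + 0.0001165 = 0.000940924
Responsibility of Group IV: 0.0001165 / 0.000940924 ≈ 0.124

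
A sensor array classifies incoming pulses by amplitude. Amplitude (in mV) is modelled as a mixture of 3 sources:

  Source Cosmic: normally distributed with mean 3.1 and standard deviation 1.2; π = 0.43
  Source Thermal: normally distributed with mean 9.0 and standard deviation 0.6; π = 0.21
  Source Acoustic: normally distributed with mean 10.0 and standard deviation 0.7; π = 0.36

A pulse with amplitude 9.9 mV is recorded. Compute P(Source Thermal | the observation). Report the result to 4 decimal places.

0.1825

Posterior ∝ prior × likelihood, so P(k | x) ∝ P(Z=k) f_k(x); normalise over all components.
Normal densities:
  f_Cosmic = (1/(1.2·√(2π)))·exp(−(9.9−3.1)²/(2·1.2²)) = 0.332452·exp(-16.05556) = 3.53907e-08
  f_Thermal = (1/(0.6·√(2π)))·exp(−(9.9−9.0)²/(2·0.6²)) = 0.664904·exp(-1.12500) = 0.215863
  f_Acoustic = (1/(0.7·√(2π)))·exp(−(9.9−10.0)²/(2·0.7²)) = 0.569918·exp(-0.01020) = 0.564132
Weight by the priors:
  P(Z=Cosmic)·f_Cosmic = 0.43 × 3.53907e-08 = 1.5218e-08
  P(Z=Thermal)·f_Thermal = 0.21 × 0.215863 = 0.0453312
  P(Z=Acoustic)·f_Acoustic = 0.36 × 0.564132 = 0.203087
Sum: 1.5218e-08 + 0.0453312 + 0.203087 = 0.248419
So the posterior for Source Thermal is 0.0453312 / 0.248419 ≈ 0.1825.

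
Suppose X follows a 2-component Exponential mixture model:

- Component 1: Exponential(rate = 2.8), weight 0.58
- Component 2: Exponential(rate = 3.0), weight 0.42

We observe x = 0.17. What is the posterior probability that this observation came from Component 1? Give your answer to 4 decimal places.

Posterior ∝ prior × likelihood, so P(k | x) ∝ π_k f_k(x); normalise over all components.
Exponential densities:
  f_1 = 1.73954
  f_2 = 1.80149
Unnormalised posteriors:
  π_1·f_1 = 0.58 × 1.73954 = 1.00893
  π_2·f_2 = 0.42 × 1.80149 = 0.756624
Marginal: 1.00893 + 0.756624 = 1.76556
So the posterior for Component 1 is 1.00893 / 1.76556 ≈ 0.5715.

0.5715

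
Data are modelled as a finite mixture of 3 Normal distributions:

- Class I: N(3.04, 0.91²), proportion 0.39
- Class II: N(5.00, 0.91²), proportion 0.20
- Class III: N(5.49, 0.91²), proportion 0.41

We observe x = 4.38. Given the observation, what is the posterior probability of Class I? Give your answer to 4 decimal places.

0.2718

The responsibility of component k is P(Z=k) f_k(x) divided by Σ_j P(Z=j) f_j(x).
Normal densities:
  p_I = 0.148259
  p_II = 0.347592
  p_III = 0.208345
Prior × likelihood for each component:
  P(Z=I)·p_I = 0.39 × 0.148259 = 0.0578209
  P(Z=II)·p_II = 0.20 × 0.347592 = 0.0695184
  P(Z=III)·p_III = 0.41 × 0.208345 = 0.0854215
Marginal: 0.0578209 + 0.0695184 + 0.0854215 = 0.212761
P(Class I | 4.38) = 0.0578209 / 0.212761 ≈ 0.2718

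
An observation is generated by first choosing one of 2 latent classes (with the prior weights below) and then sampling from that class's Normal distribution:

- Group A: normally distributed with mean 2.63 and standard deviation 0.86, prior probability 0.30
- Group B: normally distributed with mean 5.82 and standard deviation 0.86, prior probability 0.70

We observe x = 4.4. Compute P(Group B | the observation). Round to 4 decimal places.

By Bayes' theorem, P(k | x) = π_k f_k(x) / Σ_j π_j f_j(x).
Evaluate each component's likelihood at the observed value:
  L_A = (1/(0.86·√(2π)))·exp(−(4.4−2.63)²/(2·0.86²)) = 0.463886·exp(-2.11797) = 0.0557942
  L_B = (1/(0.86·√(2π)))·exp(−(4.4−5.82)²/(2·0.86²)) = 0.463886·exp(-1.36317) = 0.118685
Prior × likelihood for each component:
  π_A·L_A = 0.30 × 0.0557942 = 0.0167383
  π_B·L_B = 0.70 × 0.118685 = 0.0830793
Sum: 0.0167383 + 0.0830793 = 0.0998176
P(Group B | data) = 0.0830793 / 0.0998176 ≈ 0.8323

0.8323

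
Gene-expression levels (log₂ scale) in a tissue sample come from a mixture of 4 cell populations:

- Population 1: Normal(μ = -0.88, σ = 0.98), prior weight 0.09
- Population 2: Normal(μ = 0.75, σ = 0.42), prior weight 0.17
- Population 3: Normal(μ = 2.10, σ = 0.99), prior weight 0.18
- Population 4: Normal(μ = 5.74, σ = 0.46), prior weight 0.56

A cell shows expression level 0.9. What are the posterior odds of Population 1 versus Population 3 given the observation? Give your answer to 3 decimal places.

0.202

Since P(k|x) ∝ π_k f_k(x), the posterior odds are π_i f_i(x) / (π_j f_j(x)).
Evaluate each component's likelihood at the observed value:
  f_1 = 0.0782179
  f_2 = 0.891176
  f_3 = 0.193301
  f_4 = 7.91469e-25
Posterior odds = (π_1·f_1) / (π_3·f_3) = (0.09·0.0782179) / (0.18·0.193301) = 0.00703961 / 0.0347942 ≈ 0.202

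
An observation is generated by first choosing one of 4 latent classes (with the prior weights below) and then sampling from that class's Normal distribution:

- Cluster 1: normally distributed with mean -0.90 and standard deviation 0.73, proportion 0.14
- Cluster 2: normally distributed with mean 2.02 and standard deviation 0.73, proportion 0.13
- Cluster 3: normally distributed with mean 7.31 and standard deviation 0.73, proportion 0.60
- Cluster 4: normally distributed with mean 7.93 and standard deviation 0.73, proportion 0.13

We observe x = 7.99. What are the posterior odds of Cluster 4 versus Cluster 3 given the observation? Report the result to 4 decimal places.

Only the two components matter; the odds are (π_i f_i(x)) / (π_j f_j(x)).
Evaluate each component's likelihood at the observed value:
  L_1 = 3.4152e-33
  L_2 = 1.63892e-15
  L_3 = 0.354134
  L_4 = 0.544653
0.070805 / 0.21248 ≈ 0.3332

0.3332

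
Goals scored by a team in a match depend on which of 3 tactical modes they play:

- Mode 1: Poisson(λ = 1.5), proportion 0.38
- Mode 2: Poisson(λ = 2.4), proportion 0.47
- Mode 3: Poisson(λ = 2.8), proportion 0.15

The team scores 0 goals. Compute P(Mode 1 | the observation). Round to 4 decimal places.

0.6209

By Bayes' theorem, P(k | x) = π_k f_k(x) / Σ_j π_j f_j(x).
Poisson probabilities:
  f_1 = 0.22313
  f_2 = 0.090718
  f_3 = 0.0608101
Weight by the priors:
  π_1·f_1 = 0.38 × 0.22313 = 0.0847895
  π_2·f_2 = 0.47 × 0.090718 = 0.0426374
  π_3·f_3 = 0.15 × 0.0608101 = 0.00912151
Marginal: 0.0847895 + 0.0426374 + 0.00912151 = 0.136548
So the posterior for Mode 1 is 0.0847895 / 0.136548 ≈ 0.6209.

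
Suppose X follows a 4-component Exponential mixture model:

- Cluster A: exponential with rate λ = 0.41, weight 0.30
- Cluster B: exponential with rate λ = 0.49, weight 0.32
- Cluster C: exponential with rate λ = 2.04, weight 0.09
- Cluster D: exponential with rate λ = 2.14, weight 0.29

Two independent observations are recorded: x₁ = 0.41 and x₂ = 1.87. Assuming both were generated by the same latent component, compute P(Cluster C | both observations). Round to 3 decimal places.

Apply Bayes' rule: the posterior for each component is proportional to its prior times its likelihood at x.
Since both observations come from the same component, the likelihood for component k is f_k(x₁)·f_k(x₂).
  L_A = [0.34656] × [0.190463] = 0.0660069
  L_B = [0.400817] × [0.195998] = 0.0785594
  L_C = [0.883866] × [0.0449659] = 0.0397438
  L_D = [0.889946] × [0.039125] = 0.0348191
Multiply by the mixture weights:
  P(Z=A)·L_A = 0.30 × 0.0660069 = 0.0198021
  P(Z=B)·L_B = 0.32 × 0.0785594 = 0.025139
  P(Z=C)·L_C = 0.09 × 0.0397438 = 0.00357695
  P(Z=D)·L_D = 0.29 × 0.0348191 = 0.0100975
Marginal: 0.0198021 + 0.025139 + 0.00357695 + 0.0100975 = 0.0586156
So the posterior for Cluster C is 0.00357695 / 0.0586156 ≈ 0.061.

0.061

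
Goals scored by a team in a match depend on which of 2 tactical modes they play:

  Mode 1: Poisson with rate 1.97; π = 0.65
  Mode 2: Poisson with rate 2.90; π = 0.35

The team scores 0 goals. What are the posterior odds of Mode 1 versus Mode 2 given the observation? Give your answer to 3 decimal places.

Since P(k|x) ∝ P(Z=k) f_k(x), the posterior odds are P(Z=i) f_i(x) / (P(Z=j) f_j(x)).
Component likelihoods at x = 0 goals:
  f_1 = e^(−1.97)·1.97^0/0! = 0.139457
  f_2 = e^(−2.90)·2.90^0/0! = 0.0550232
Posterior odds = (P(Z=1)·f_1) / (P(Z=2)·f_2) = (0.65·0.139457) / (0.35·0.0550232) = 0.090647 / 0.0192581 ≈ 4.707

4.707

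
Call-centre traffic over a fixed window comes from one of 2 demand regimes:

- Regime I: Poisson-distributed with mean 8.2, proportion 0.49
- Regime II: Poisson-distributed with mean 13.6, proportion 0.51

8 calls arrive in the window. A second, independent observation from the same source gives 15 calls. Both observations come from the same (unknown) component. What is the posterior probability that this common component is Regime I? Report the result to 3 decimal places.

0.294

P(component k | x) = w_k·f_k(x) / marginal(x), where marginal(x) = Σ_j w_j·f_j(x).
Since both observations come from the same component, the likelihood for component k is f_k(x₁)·f_k(x₂).
  L_I = [0.139244] × [0.0107027] = 0.00149028
  L_II = [0.0360069] × [0.0955386] = 0.00344005
Weight by the priors:
  w_I·L_I = 0.49 × 0.00149028 = 0.000730239
  w_II·L_II = 0.51 × 0.00344005 = 0.00175443
Marginal: 0.000730239 + 0.00175443 = 0.00248466
P(Regime I | x₁,x₂) = 0.000730239 / 0.00248466 ≈ 0.294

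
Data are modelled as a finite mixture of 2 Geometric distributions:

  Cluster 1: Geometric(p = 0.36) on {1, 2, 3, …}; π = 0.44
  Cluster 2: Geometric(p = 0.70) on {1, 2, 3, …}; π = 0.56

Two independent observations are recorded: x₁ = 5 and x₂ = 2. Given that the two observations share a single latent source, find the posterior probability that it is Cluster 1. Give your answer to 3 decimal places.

0.902

By Bayes' theorem, P(k | x) = π_k f_k(x) / Σ_j π_j f_j(x).
Since both observations come from the same component, the likelihood for component k is f_k(x₁)·f_k(x₂).
  p_1 = [0.36·(1−0.36)^4 = 0.36·0.167772 = 0.060398] × [0.2304] = 0.0139157
  p_2 = [0.70·(1−0.70)^4 = 0.70·0.0081 = 0.00567] × [0.21] = 0.0011907
Multiply by the mixture weights:
  π_1·p_1 = 0.44 × 0.0139157 = 0.00612291
  π_2·p_2 = 0.56 × 0.0011907 = 0.000666792
Sum: 0.00612291 + 0.000666792 = 0.0067897
P(Cluster 1 | data) = 0.00612291 / 0.0067897 ≈ 0.902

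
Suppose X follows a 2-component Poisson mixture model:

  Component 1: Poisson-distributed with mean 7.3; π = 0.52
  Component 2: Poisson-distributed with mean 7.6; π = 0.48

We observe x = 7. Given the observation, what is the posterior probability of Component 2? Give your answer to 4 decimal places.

0.4755

By Bayes' theorem, P(k | x) = P(Z=k) f_k(x) / Σ_j P(Z=j) f_j(x).
Poisson probabilities:
  f_1 = e^(−7.3)·7.3^7/7! = 0.148074
  f_2 = e^(−7.6)·7.6^7/7! = 0.145421
Unnormalised posteriors:
  P(Z=1)·f_1 = 0.52 × 0.148074 = 0.0769986
  P(Z=2)·f_2 = 0.48 × 0.145421 = 0.069802
Sum: 0.0769986 + 0.069802 = 0.146801
So the posterior for Component 2 is 0.069802 / 0.146801 ≈ 0.4755.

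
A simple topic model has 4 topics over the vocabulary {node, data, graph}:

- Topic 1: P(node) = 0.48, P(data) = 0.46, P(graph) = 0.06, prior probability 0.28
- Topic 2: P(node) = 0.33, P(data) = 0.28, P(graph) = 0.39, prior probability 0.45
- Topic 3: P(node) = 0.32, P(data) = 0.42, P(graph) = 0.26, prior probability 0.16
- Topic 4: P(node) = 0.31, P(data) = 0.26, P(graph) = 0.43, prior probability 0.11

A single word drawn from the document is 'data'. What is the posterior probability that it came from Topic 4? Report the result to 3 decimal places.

P(component k | x) = P(Z=k)·f_k(x) / marginal(x), where marginal(x) = Σ_j P(Z=j)·f_j(x).
Categorical probabilities:
  p_1 = P(data | comp) = 0.46
  p_2 = P(data | comp) = 0.28
  p_3 = P(data | comp) = 0.42
  p_4 = P(data | comp) = 0.26
Unnormalised posteriors:
  P(Z=1)·p_1 = 0.28 × 0.46 = 0.1288
  P(Z=2)·p_2 = 0.45 × 0.28 = 0.126
  P(Z=3)·p_3 = 0.16 × 0.42 = 0.0672
  P(Z=4)·p_4 = 0.11 × 0.26 = 0.0286
Marginal: 0.1288 + 0.126 + 0.0672 + 0.0286 = 0.3506
P(Topic 4 | data) ≈ 0.082

0.082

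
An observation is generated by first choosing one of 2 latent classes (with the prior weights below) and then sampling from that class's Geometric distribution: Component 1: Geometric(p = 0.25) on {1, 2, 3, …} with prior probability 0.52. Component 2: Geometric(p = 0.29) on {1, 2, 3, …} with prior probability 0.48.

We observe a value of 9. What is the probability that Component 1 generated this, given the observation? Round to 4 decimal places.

0.5915

Posterior ∝ prior × likelihood, so P(k | x) ∝ w_k f_k(x); normalise over all components.
Component likelihoods at x = 9:
  f_1 = 0.25·(1−0.25)^8 = 0.25·0.100113 = 0.0250282
  f_2 = 0.29·(1−0.29)^8 = 0.29·0.0645754 = 0.0187269
Prior × likelihood for each component:
  w_1·f_1 = 0.52 × 0.0250282 = 0.0130147
  w_2·f_2 = 0.48 × 0.0187269 = 0.00898889
Marginal: 0.0130147 + 0.00898889 = 0.0220036
P(Component 1 | data) = 0.0130147 / 0.0220036 ≈ 0.5915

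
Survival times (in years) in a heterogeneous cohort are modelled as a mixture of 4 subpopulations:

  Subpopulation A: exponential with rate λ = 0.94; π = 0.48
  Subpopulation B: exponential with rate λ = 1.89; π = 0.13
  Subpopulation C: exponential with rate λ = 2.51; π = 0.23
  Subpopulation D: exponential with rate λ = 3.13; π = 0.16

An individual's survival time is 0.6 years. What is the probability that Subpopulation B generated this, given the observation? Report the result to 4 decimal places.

Posterior ∝ prior × likelihood, so P(k | x) ∝ π_k f_k(x); normalise over all components.
Exponential densities:
  p_A = 0.94·e^(−0.94·0.6) = 0.94·e^(−0.5640) = 0.534793
  p_B = 1.89·e^(−1.89·0.6) = 1.89·e^(−1.1340) = 0.608096
  p_C = 2.51·e^(−2.51·0.6) = 2.51·e^(−1.5060) = 0.556706
  p_D = 3.13·e^(−3.13·0.6) = 3.13·e^(−1.8780) = 0.478563
Prior × likelihood for each component:
  π_A·p_A = 0.48 × 0.534793 = 0.256701
  π_B·p_B = 0.13 × 0.608096 = 0.0790524
  π_C·p_C = 0.23 × 0.556706 = 0.128042
  π_D·p_D = 0.16 × 0.478563 = 0.0765701
Sum: 0.256701 + 0.0790524 + 0.128042 + 0.0765701 = 0.540366
P(Subpopulation B | x) ≈ 0.1463

0.1463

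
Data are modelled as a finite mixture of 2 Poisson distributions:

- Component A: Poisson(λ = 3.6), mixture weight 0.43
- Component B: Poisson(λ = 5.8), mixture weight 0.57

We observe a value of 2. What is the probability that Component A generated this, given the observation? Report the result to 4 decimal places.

The responsibility of component k is π_k f_k(x) divided by Σ_j π_j f_j(x).
Component likelihoods at x = 2:
  L_A = e^(−3.6)·3.6^2/2! = 0.177058
  L_B = e^(−5.8)·5.8^2/2! = 0.0509235
Weight by the priors:
  π_A·L_A = 0.43 × 0.177058 = 0.0761348
  π_B·L_B = 0.57 × 0.0509235 = 0.0290264
Evidence: 0.0761348 + 0.0290264 = 0.105161
Responsibility of Component A: 0.0761348 / 0.105161 ≈ 0.7240

0.7240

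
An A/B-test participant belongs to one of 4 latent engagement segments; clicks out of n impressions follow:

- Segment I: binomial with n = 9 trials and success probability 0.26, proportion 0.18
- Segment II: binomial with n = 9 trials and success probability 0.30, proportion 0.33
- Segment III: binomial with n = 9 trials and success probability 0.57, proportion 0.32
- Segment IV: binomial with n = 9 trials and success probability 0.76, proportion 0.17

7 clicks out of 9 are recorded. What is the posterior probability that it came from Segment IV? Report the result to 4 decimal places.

0.5444

The responsibility of component k is π_k f_k(x) divided by Σ_j π_j f_j(x).
Binomial probabilities:
  L_I = 0.00158336
  L_II = 0.00385787
  L_III = 0.130126
  L_IV = 0.303683
Weight by the priors:
  π_I·L_I = 0.18 × 0.00158336 = 0.000285005
  π_II·L_II = 0.33 × 0.00385787 = 0.0012731
  π_III·L_III = 0.32 × 0.130126 = 0.0416403
  π_IV·L_IV = 0.17 × 0.303683 = 0.0516261
Marginal: 0.000285005 + 0.0012731 + 0.0416403 + 0.0516261 = 0.0948244
So the posterior for Segment IV is 0.0516261 / 0.0948244 ≈ 0.5444.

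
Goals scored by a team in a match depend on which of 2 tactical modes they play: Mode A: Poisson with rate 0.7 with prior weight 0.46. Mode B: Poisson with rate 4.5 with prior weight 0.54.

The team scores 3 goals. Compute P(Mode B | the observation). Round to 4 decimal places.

0.8746

By Bayes' theorem, P(k | x) = π_k f_k(x) / Σ_j π_j f_j(x).
Component likelihoods at x = 3 goals:
  f_A = 0.0283881
  f_B = 0.168718
Weight by the priors:
  π_A·f_A = 0.46 × 0.0283881 = 0.0130585
  π_B·f_B = 0.54 × 0.168718 = 0.0911077
Denominator: 0.0130585 + 0.0911077 = 0.104166
P(Mode B | data) ≈ 0.8746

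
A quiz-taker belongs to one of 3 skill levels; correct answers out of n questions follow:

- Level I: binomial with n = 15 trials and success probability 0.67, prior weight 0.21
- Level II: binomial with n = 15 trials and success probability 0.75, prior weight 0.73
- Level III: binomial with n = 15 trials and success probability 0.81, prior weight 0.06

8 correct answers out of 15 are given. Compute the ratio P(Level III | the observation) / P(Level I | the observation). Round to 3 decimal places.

Since P(k|x) ∝ π_k f_k(x), the posterior odds are π_i f_i(x) / (π_j f_j(x)).
Binomial probabilities:
  L_I = 0.111364
  L_II = 0.0393205
  L_III = 0.0106587
Posterior odds = (π_III·L_III) / (π_I·L_I) = (0.06·0.0106587) / (0.21·0.111364) = 0.000639522 / 0.0233864 ≈ 0.027

0.027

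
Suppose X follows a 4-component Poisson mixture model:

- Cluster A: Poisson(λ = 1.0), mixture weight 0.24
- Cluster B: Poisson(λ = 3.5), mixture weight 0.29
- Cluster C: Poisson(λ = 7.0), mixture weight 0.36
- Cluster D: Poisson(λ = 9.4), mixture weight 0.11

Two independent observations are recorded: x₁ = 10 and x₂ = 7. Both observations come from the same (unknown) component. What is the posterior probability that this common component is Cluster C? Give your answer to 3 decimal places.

0.722

Apply Bayes' rule: the posterior for each component is proportional to its prior times its likelihood at x.
Since both observations come from the same component, the likelihood for component k is f_k(x₁)·f_k(x₂).
  f_A = [e^(−1.0)·1.0^10/10! = 1.01378e-07] × [7.2992e-05] = 7.39976e-12
  f_B = [e^(−3.5)·3.5^10/10! = 0.00229555] × [0.0385492] = 8.84916e-05
  f_C = [e^(−7.0)·7.0^10/10! = 0.0709833] × [0.149003] = 0.0105767
  f_D = [e^(−9.4)·9.4^10/10! = 0.122786] × [0.106438] = 0.013069
Weight by the priors:
  π_A·f_A = 0.24 × 7.39976e-12 = 1.77594e-12
  π_B·f_B = 0.29 × 8.84916e-05 = 2.56626e-05
  π_C·f_C = 0.36 × 0.0105767 = 0.00380761
  π_D·f_D = 0.11 × 0.013069 = 0.00143759
Evidence: 1.77594e-12 + 2.56626e-05 + 0.00380761 + 0.00143759 = 0.00527087
So the posterior for Cluster C is 0.00380761 / 0.00527087 ≈ 0.722.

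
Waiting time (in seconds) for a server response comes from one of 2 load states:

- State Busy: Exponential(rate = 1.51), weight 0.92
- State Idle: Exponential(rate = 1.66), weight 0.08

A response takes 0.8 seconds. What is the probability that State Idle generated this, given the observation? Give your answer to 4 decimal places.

Posterior ∝ prior × likelihood, so P(k | x) ∝ P(Z=k) f_k(x); normalise over all components.
Component likelihoods at x = 0.8 seconds:
  f_Busy = 0.451179
  f_Idle = 0.439911
Unnormalised posteriors:
  P(Z=Busy)·f_Busy = 0.92 × 0.451179 = 0.415085
  P(Z=Idle)·f_Idle = 0.08 × 0.439911 = 0.0351929
Evidence: 0.415085 + 0.0351929 = 0.450278
Responsibility of State Idle: 0.0351929 / 0.450278 ≈ 0.0782

0.0782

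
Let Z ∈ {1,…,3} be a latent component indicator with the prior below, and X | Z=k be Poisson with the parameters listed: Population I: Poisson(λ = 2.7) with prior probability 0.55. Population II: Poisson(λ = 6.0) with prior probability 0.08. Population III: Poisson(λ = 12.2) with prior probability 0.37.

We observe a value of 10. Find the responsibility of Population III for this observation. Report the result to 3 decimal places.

0.914

By Bayes' theorem, P(k | x) = π_k f_k(x) / Σ_j π_j f_j(x).
Evaluate each component's likelihood at the observed value:
  p_I = 0.000381311
  p_II = 0.0413031
  p_III = 0.101261
Weight by the priors:
  π_I·p_I = 0.55 × 0.000381311 = 0.000209721
  π_II·p_II = 0.08 × 0.0413031 = 0.00330425
  π_III·p_III = 0.37 × 0.101261 = 0.0374666
Marginal: 0.000209721 + 0.00330425 + 0.0374666 = 0.0409806
P(Population III | x) ≈ 0.914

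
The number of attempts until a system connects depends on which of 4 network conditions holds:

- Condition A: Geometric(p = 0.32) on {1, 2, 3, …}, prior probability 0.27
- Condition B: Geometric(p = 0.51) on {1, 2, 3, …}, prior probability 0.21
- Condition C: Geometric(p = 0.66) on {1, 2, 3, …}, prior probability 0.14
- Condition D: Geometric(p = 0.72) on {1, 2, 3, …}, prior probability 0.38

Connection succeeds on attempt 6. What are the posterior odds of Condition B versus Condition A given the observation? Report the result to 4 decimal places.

Since P(k|x) ∝ π_k f_k(x), the posterior odds are π_i f_i(x) / (π_j f_j(x)).
Component likelihoods at x = 6:
  p_A = 0.32·(1−0.32)^5 = 0.32·0.145393 = 0.0465259
  p_B = 0.51·(1−0.51)^5 = 0.51·0.0282475 = 0.0144062
  p_C = 0.66·(1−0.66)^5 = 0.66·0.00454354 = 0.00299874
  p_D = 0.72·(1−0.72)^5 = 0.72·0.00172104 = 0.00123915
0.00302531 / 0.012562 ≈ 0.2408

0.2408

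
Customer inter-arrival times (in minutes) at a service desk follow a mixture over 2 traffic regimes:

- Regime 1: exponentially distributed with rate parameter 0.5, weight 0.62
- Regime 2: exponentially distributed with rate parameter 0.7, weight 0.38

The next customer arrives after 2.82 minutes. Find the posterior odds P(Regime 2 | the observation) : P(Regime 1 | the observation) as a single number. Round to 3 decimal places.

Since P(k|x) ∝ π_k f_k(x), the posterior odds are π_i f_i(x) / (π_j f_j(x)).
Evaluate each component's likelihood at the observed value:
  f_1 = 0.122072
  f_2 = 0.0972301
Odds = (0.38/0.62) × (0.0972301/0.122072) = 0.612903 × 0.7965 ≈ 0.488

0.488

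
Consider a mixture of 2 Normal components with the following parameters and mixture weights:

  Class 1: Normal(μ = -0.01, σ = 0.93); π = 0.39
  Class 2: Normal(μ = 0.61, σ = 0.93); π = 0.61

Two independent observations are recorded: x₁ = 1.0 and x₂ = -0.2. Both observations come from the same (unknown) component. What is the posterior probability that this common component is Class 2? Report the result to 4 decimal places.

By Bayes' theorem, P(k | x) = P(Z=k) f_k(x) / Σ_j P(Z=j) f_j(x).
Since both observations come from the same component, the likelihood for component k is f_k(x₁)·f_k(x₂).
  p_1 = [(1/(0.93·√(2π)))·exp(−(1.0−-0.01)²/(2·0.93²)) = 0.428970·exp(-0.58972) = 0.237856] × [0.420111] = 0.0999259
  p_2 = [(1/(0.93·√(2π)))·exp(−(1.0−0.61)²/(2·0.93²)) = 0.428970·exp(-0.08793) = 0.392862] × [0.293564] = 0.11533
Multiply by the mixture weights:
  P(Z=1)·p_1 = 0.39 × 0.0999259 = 0.0389711
  P(Z=2)·p_2 = 0.61 × 0.11533 = 0.0703513
Sum: 0.0389711 + 0.0703513 = 0.109322
Responsibility of Class 2: 0.0703513 / 0.109322 ≈ 0.6435

0.6435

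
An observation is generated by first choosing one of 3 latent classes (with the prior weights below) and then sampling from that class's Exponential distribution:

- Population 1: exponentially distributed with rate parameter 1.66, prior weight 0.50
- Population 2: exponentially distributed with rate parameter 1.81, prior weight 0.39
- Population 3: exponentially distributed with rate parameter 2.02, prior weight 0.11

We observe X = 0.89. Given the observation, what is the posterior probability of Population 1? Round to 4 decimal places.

0.5159

By Bayes' theorem, P(k | x) = π_k f_k(x) / Σ_j π_j f_j(x).
Component likelihoods at x = 0.89:
  f_1 = 0.378862
  f_2 = 0.361471
  f_3 = 0.334639
Multiply by the mixture weights:
  π_1·f_1 = 0.50 × 0.378862 = 0.189431
  π_2·f_2 = 0.39 × 0.361471 = 0.140974
  π_3·f_3 = 0.11 × 0.334639 = 0.0368103
Denominator: 0.189431 + 0.140974 + 0.0368103 = 0.367215
P(Population 1 | x) = 0.189431 / 0.367215 ≈ 0.5159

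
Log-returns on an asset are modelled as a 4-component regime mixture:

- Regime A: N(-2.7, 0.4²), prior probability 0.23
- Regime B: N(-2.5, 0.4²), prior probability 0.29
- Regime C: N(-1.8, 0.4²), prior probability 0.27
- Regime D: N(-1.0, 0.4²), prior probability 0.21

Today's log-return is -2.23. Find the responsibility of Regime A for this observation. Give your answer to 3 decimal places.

0.231

Apply Bayes' rule: the posterior for each component is proportional to its prior times its likelihood at x.
Component likelihoods at x = -2.23:
  L_A = (1/(0.4·√(2π)))·exp(−(-2.23−-2.7)²/(2·0.4²)) = 0.997356·exp(-0.69031) = 0.500093
  L_B = (1/(0.4·√(2π)))·exp(−(-2.23−-2.5)²/(2·0.4²)) = 0.997356·exp(-0.22781) = 0.794168
  L_C = (1/(0.4·√(2π)))·exp(−(-2.23−-1.8)²/(2·0.4²)) = 0.997356·exp(-0.57781) = 0.559641
  L_D = (1/(0.4·√(2π)))·exp(−(-2.23−-1.0)²/(2·0.4²)) = 0.997356·exp(-4.72781) = 0.00882241
Unnormalised posteriors:
  π_A·L_A = 0.23 × 0.500093 = 0.115021
  π_B·L_B = 0.29 × 0.794168 = 0.230309
  π_C·L_C = 0.27 × 0.559641 = 0.151103
  π_D·L_D = 0.21 × 0.00882241 = 0.00185271
Marginal: 0.115021 + 0.230309 + 0.151103 + 0.00185271 = 0.498286
So the posterior for Regime A is 0.115021 / 0.498286 ≈ 0.231.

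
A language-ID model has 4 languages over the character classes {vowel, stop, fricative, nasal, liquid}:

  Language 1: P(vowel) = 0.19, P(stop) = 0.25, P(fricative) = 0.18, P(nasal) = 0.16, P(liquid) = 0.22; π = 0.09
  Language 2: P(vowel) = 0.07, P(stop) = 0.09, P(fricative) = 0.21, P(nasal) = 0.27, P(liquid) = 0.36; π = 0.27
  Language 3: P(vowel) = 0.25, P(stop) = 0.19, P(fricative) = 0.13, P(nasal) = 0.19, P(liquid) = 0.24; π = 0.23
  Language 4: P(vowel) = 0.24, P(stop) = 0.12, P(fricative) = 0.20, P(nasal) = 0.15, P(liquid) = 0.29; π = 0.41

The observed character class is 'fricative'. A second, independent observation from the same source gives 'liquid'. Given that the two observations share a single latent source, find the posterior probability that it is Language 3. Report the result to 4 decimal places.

Posterior ∝ prior × likelihood, so P(k | x) ∝ P(Z=k) f_k(x); normalise over all components.
Since both observations come from the same component, the likelihood for component k is f_k(x₁)·f_k(x₂).
  L_1 = [0.18] × [0.22] = 0.0396
  L_2 = [0.21] × [0.36] = 0.0756
  L_3 = [0.13] × [0.24] = 0.0312
  L_4 = [0.2] × [0.29] = 0.058
Multiply by the mixture weights:
  P(Z=1)·L_1 = 0.09 × 0.0396 = 0.003564
  P(Z=2)·L_2 = 0.27 × 0.0756 = 0.020412
  P(Z=3)·L_3 = 0.23 × 0.0312 = 0.007176
  P(Z=4)·L_4 = 0.41 × 0.058 = 0.02378
Sum: 0.003564 + 0.020412 + 0.007176 + 0.02378 = 0.054932
Responsibility of Language 3: 0.007176 / 0.054932 ≈ 0.1306

0.1306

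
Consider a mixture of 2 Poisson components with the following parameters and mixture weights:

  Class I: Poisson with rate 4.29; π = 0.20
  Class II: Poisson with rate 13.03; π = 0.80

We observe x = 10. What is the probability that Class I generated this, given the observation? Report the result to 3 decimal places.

By Bayes' theorem, P(k | x) = w_k f_k(x) / Σ_j w_j f_j(x).
Component likelihoods at x = 10:
  p_I = 0.00797419
  p_II = 0.0852755
Unnormalised posteriors:
  w_I·p_I = 0.20 × 0.00797419 = 0.00159484
  w_II·p_II = 0.80 × 0.0852755 = 0.0682204
Marginal: 0.00159484 + 0.0682204 = 0.0698152
P(Class I | the observation) ≈ 0.023

0.023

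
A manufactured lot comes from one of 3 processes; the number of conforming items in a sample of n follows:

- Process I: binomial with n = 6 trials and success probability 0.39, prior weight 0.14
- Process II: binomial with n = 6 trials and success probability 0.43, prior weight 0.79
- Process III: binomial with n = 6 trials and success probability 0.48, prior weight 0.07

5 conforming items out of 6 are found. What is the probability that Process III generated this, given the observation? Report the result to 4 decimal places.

P(component k | x) = π_k·f_k(x) / marginal(x), where marginal(x) = Σ_j π_j·f_j(x).
Binomial probabilities:
  L_I = C(6,5)·0.39^5·0.61^1 = 6·0.00902242·0.61 = 0.0330221
  L_II = C(6,5)·0.43^5·0.57^1 = 6·0.0147008·0.57 = 0.0502769
  L_III = C(6,5)·0.48^5·0.52^1 = 6·0.0254804·0.52 = 0.0794988
Weight by the priors:
  π_I·L_I = 0.14 × 0.0330221 = 0.00462309
  π_II·L_II = 0.79 × 0.0502769 = 0.0397187
  π_III·L_III = 0.07 × 0.0794988 = 0.00556492
Evidence: 0.00462309 + 0.0397187 + 0.00556492 = 0.0499067
So the posterior for Process III is 0.00556492 / 0.0499067 ≈ 0.1115.

0.1115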